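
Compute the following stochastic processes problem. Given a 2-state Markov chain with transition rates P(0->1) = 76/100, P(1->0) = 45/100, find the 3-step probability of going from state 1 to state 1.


Computing P^3 by matrix multiplication.
P = [[0.2400, 0.7600], [0.4500, 0.5500]]
After raising P to the power 3:
P^3(1,1) = 0.6247

0.6247


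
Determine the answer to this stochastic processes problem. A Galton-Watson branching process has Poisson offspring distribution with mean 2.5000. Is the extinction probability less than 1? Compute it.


Since mu = 2.5000 > 1, extinction prob q < 1.
Solve s = exp(mu*(s-1)) iteratively.
q = 0.1074

0.1074


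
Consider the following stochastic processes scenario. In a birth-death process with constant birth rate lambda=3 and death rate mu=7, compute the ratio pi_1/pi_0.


For birth-death process, pi_n/pi_0 = (lambda/mu)^n
= (3/7)^1
= 0.4286

0.4286


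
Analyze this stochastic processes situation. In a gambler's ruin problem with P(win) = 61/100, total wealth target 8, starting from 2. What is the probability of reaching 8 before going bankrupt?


Gambler's ruin formula:
r = q/p = 0.3900/0.6100 = 0.6393
P(win) = (1 - r^i)/(1 - r^N)
= (1 - 0.6393^2)/(1 - 0.6393^8)
= 0.6082

0.6082


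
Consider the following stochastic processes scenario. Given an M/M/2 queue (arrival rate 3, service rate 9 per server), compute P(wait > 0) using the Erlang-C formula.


a = lambda/mu = 0.3333
rho = a/c = 0.1667
Erlang-C formula applied:
C(c,a) = 0.0476

0.0476


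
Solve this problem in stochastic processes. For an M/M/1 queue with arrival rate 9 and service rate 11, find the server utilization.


rho = lambda/mu
= 9/11
= 0.8182

0.8182


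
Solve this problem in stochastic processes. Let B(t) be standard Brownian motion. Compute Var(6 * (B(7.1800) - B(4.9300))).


Var(alpha*(B(t)-B(s))) = alpha^2 * (t-s)
= 6^2 * (7.1800 - 4.9300)
= 36 * 2.2500
= 81.0000

81.0000


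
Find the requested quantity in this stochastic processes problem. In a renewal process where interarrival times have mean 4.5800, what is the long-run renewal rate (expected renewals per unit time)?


Long-run renewal rate = 1/E(X)
= 1/4.5800
= 0.2183

0.2183


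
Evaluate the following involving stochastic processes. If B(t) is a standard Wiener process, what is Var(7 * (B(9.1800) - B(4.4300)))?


Var(alpha*(B(t)-B(s))) = alpha^2 * (t-s)
= 7^2 * (9.1800 - 4.4300)
= 49 * 4.7500
= 232.7500

232.7500


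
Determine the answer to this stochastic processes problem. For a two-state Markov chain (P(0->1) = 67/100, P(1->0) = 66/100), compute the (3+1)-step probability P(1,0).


P^4 = P^3 * P^1
Computing via matrix multiplication of the transition matrix.
Entry (1,0) of P^4 = 0.4904

0.4904


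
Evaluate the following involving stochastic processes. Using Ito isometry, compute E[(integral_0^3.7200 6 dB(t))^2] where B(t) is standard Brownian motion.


By Ito isometry: E[(int f dB)^2] = int f^2 dt
= 6^2 * 3.7200
= 36 * 3.7200 = 133.9200

133.9200


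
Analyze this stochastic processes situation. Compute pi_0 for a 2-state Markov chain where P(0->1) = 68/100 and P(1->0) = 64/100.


Stationary distribution: pi_0 = p10/(p01+p10), pi_1 = p01/(p01+p10)
p01 = 0.6800, p10 = 0.6400
pi_0 = 0.4848

0.4848


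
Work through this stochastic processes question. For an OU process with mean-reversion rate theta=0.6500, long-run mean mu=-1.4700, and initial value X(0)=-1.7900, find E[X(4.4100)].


E[X(t)] = mu + (X(0) - mu)*exp(-theta*t)
= -1.4700 + (-1.7900 - -1.4700)*exp(-0.6500*4.4100)
= -1.4700 + -0.3200 * 0.0569
= -1.4882

-1.4882


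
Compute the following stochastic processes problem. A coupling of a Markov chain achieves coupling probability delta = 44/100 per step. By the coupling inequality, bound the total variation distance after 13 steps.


TV distance bound <= (1-delta)^n
= (1 - 0.4400)^13
= 0.5600^13
= 5.3265e-04

5.3265e-04


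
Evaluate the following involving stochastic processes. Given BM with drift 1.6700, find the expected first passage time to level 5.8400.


Expected first passage time = a/mu
= 5.8400/1.6700
= 3.4970

3.4970


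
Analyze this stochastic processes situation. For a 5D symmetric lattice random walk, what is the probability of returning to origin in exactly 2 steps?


P(return in 2 steps) = P(reverse first step) = 1/(2d)
= 1/10
= 0.1000

0.1000


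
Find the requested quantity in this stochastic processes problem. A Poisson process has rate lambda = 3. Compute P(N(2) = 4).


P(N(t)=k) = (lambda*t)^k * exp(-lambda*t) / k!
lambda*t = 6
= 6^4 * exp(-6) / 4!
= 1296 * 0.0025 / 24
= 0.1339

0.1339


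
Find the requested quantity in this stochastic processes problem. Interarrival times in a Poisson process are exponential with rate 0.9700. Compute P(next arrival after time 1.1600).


P(X > t) = exp(-lambda * t)
= exp(-0.9700 * 1.1600)
= exp(-1.1252) = 0.3246

0.3246


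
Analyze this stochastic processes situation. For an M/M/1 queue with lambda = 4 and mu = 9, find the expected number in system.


rho = 4/9 = 0.4444
L = rho/(1-rho)
= 0.4444/0.5556
= 0.8000

0.8000


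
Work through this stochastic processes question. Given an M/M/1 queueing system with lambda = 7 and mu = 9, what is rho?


rho = lambda/mu
= 7/9
= 0.7778

0.7778


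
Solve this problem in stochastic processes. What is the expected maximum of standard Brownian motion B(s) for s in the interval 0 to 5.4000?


E(max B(s)) = sqrt(2t/pi)
= sqrt(2*5.4000/pi)
= sqrt(3.4377)
= 1.8541

1.8541


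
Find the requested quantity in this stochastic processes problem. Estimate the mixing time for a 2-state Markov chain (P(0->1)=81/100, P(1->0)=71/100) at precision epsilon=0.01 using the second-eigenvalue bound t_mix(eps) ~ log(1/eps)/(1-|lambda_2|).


lambda_2 = |1 - p01 - p10| = |1 - 0.8100 - 0.7100| = 0.5200
t_mix ~ log(1/eps)/(1 - |lambda_2|)
= log(100)/(1 - 0.5200) = 4.6052/0.4800
= 9.5941

9.5941


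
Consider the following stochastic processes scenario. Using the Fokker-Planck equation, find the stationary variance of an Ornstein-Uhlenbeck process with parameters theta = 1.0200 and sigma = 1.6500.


Stationary variance = sigma^2 / (2*theta)
= 1.6500^2 / (2*1.0200)
= 2.7225 / 2.0400
= 1.3346

1.3346


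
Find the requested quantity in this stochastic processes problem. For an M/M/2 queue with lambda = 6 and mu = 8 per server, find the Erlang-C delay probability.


a = lambda/mu = 0.7500
rho = a/c = 0.3750
Erlang-C formula applied:
C(c,a) = 0.2045

0.2045


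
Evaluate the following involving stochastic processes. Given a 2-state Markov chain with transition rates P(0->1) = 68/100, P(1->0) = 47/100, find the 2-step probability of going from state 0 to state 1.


Computing P^2 by matrix multiplication.
P = [[0.3200, 0.6800], [0.4700, 0.5300]]
After raising P to the power 2:
P^2(0,1) = 0.5780

0.5780


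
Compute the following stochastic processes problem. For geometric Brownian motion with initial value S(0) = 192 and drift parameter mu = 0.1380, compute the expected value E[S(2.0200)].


E[S(t)] = S(0) * exp(mu * t)
= 192 * exp(0.1380 * 2.0200)
= 192 * 1.3215
= 253.7261

253.7261


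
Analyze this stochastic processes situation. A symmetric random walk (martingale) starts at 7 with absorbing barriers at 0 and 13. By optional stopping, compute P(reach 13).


By optional stopping theorem: E(M at tau) = M(0) = 7
P(hit 13)*13 + P(hit 0)*0 = 7
P(hit 13) = (7 - 0)/(13 - 0) = 7/13 = 0.5385

0.5385


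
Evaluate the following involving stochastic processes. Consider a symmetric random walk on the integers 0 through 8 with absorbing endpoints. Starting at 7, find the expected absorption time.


For symmetric RW on 0,...,N with absorbing barriers, E(i) = i*(N-i)
E(7) = 7 * 1 = 7

7


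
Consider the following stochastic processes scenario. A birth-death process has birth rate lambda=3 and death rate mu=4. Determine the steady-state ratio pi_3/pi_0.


For birth-death process, pi_n/pi_0 = (lambda/mu)^n
= (3/4)^3
= 0.4219

0.4219


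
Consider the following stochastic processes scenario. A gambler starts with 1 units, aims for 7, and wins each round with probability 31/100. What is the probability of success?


Gambler's ruin formula:
r = q/p = 0.6900/0.3100 = 2.2258
P(win) = (1 - r^i)/(1 - r^N)
= (1 - 2.2258^1)/(1 - 2.2258^7)
= 0.0045

0.0045


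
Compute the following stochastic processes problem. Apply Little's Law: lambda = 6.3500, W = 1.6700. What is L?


Little's Law: L = lambda * W
= 6.3500 * 1.6700
= 10.6045

10.6045


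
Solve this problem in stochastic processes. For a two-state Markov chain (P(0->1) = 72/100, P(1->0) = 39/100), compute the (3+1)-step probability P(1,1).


P^4 = P^3 * P^1
Computing via matrix multiplication of the transition matrix.
Entry (1,1) of P^4 = 0.6487

0.6487


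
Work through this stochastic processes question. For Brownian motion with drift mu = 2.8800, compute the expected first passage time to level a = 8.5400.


Expected first passage time = a/mu
= 8.5400/2.8800
= 2.9653

2.9653


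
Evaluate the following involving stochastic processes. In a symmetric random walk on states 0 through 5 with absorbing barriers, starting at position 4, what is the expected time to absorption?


For symmetric RW on 0,...,N with absorbing barriers, E(i) = i*(N-i)
E(4) = 4 * 1 = 4

4


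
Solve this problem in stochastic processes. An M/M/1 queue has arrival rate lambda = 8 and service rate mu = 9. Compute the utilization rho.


rho = lambda/mu
= 8/9
= 0.8889

0.8889


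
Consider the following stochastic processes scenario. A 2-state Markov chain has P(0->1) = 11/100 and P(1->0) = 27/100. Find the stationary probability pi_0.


Stationary distribution: pi_0 = p10/(p01+p10), pi_1 = p01/(p01+p10)
p01 = 0.1100, p10 = 0.2700
pi_0 = 0.7105

0.7105


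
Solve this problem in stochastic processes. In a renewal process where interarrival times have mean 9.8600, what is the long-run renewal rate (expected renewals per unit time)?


Long-run renewal rate = 1/E(X)
= 1/9.8600
= 0.1014

0.1014


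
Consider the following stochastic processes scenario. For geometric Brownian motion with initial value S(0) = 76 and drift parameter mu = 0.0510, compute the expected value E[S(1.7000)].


E[S(t)] = S(0) * exp(mu * t)
= 76 * exp(0.0510 * 1.7000)
= 76 * 1.0906
= 82.8833

82.8833


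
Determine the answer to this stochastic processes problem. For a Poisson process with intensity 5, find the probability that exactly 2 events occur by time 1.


P(N(t)=k) = (lambda*t)^k * exp(-lambda*t) / k!
lambda*t = 5
= 5^2 * exp(-5) / 2!
= 25 * 0.0067 / 2
= 0.0842

0.0842


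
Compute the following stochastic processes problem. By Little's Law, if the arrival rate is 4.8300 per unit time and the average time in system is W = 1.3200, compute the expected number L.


Little's Law: L = lambda * W
= 4.8300 * 1.3200
= 6.3756

6.3756


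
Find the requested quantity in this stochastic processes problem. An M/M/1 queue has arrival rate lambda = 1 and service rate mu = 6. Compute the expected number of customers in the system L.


rho = 1/6 = 0.1667
L = rho/(1-rho)
= 0.1667/0.8333
= 0.2000

0.2000


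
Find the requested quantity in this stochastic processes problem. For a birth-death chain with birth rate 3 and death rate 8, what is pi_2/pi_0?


For birth-death process, pi_n/pi_0 = (lambda/mu)^n
= (3/8)^2
= 0.1406

0.1406


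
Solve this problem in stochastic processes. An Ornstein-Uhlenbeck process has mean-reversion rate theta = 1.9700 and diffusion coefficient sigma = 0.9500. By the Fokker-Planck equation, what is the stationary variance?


Stationary variance = sigma^2 / (2*theta)
= 0.9500^2 / (2*1.9700)
= 0.9025 / 3.9400
= 0.2291

0.2291


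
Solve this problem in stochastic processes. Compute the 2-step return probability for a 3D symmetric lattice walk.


P(return in 2 steps) = P(reverse first step) = 1/(2d)
= 1/6
= 0.1667

0.1667


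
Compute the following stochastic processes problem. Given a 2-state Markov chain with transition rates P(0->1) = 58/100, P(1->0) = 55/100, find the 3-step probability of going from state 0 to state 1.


Computing P^3 by matrix multiplication.
P = [[0.4200, 0.5800], [0.5500, 0.4500]]
After raising P to the power 3:
P^3(0,1) = 0.5144

0.5144


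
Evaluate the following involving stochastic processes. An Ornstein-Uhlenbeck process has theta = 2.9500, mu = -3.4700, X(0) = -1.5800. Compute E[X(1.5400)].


E[X(t)] = mu + (X(0) - mu)*exp(-theta*t)
= -3.4700 + (-1.5800 - -3.4700)*exp(-2.9500*1.5400)
= -3.4700 + 1.8900 * 0.0106
= -3.4499

-3.4499


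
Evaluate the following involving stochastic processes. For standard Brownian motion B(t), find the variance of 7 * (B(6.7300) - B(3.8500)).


Var(alpha*(B(t)-B(s))) = alpha^2 * (t-s)
= 7^2 * (6.7300 - 3.8500)
= 49 * 2.8800
= 141.1200

141.1200


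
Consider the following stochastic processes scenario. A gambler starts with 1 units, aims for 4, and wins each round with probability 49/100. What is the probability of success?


Gambler's ruin formula:
r = q/p = 0.5100/0.4900 = 1.0408
P(win) = (1 - r^i)/(1 - r^N)
= (1 - 1.0408^1)/(1 - 1.0408^4)
= 0.2352

0.2352


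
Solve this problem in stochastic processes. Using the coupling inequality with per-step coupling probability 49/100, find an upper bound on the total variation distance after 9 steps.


TV distance bound <= (1-delta)^n
= (1 - 0.4900)^9
= 0.5100^9
= 0.0023

0.0023


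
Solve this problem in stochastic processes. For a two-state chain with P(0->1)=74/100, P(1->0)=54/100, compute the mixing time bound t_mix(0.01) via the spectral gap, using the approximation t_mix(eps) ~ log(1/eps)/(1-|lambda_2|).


lambda_2 = |1 - p01 - p10| = |1 - 0.7400 - 0.5400| = 0.2800
t_mix ~ log(1/eps)/(1 - |lambda_2|)
= log(100)/(1 - 0.2800) = 4.6052/0.7200
= 6.3961

6.3961


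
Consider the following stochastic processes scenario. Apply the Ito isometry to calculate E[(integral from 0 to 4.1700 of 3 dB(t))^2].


By Ito isometry: E[(int f dB)^2] = int f^2 dt
= 3^2 * 4.1700
= 9 * 4.1700 = 37.5300

37.5300


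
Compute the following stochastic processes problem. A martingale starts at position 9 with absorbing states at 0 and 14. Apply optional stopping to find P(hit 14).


By optional stopping theorem: E(M at tau) = M(0) = 9
P(hit 14)*14 + P(hit 0)*0 = 9
P(hit 14) = (9 - 0)/(14 - 0) = 9/14 = 0.6429

0.6429


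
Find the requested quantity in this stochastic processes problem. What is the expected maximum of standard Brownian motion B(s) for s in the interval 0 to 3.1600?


E(max B(s)) = sqrt(2t/pi)
= sqrt(2*3.1600/pi)
= sqrt(2.0117)
= 1.4184

1.4184


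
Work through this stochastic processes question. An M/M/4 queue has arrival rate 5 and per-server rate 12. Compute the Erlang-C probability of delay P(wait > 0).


a = lambda/mu = 0.4167
rho = a/c = 0.1042
Erlang-C formula applied:
C(c,a) = 9.2417e-04

9.2417e-04


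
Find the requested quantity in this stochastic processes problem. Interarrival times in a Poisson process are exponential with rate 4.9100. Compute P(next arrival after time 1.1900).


P(X > t) = exp(-lambda * t)
= exp(-4.9100 * 1.1900)
= exp(-5.8429) = 0.0029

0.0029


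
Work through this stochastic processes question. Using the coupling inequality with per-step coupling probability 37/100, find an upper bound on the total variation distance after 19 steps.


TV distance bound <= (1-delta)^n
= (1 - 0.3700)^19
= 0.6300^19
= 1.5398e-04

1.5398e-04


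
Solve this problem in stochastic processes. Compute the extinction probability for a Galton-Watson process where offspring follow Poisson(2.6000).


Since mu = 2.6000 > 1, extinction prob q < 1.
Solve s = exp(mu*(s-1)) iteratively.
q = 0.0951

0.0951


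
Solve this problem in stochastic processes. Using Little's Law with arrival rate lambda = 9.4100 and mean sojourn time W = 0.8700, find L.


Little's Law: L = lambda * W
= 9.4100 * 0.8700
= 8.1867

8.1867


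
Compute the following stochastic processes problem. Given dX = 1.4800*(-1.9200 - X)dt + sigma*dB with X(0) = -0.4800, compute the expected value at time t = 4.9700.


E[X(t)] = mu + (X(0) - mu)*exp(-theta*t)
= -1.9200 + (-0.4800 - -1.9200)*exp(-1.4800*4.9700)
= -1.9200 + 1.4400 * 6.3900e-04
= -1.9191

-1.9191


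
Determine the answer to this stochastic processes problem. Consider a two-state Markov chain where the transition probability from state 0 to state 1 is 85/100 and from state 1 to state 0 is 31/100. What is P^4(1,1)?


Computing P^4 by matrix multiplication.
P = [[0.1500, 0.8500], [0.3100, 0.6900]]
After raising P to the power 4:
P^4(1,1) = 0.7329

0.7329


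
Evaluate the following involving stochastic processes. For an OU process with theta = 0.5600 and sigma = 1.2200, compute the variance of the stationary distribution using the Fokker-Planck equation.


Stationary variance = sigma^2 / (2*theta)
= 1.2200^2 / (2*0.5600)
= 1.4884 / 1.1200
= 1.3289

1.3289


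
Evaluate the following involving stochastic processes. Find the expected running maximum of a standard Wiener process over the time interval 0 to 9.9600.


E(max B(s)) = sqrt(2t/pi)
= sqrt(2*9.9600/pi)
= sqrt(6.3407)
= 2.5181

2.5181


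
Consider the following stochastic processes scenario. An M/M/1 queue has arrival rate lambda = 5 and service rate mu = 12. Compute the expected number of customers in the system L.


rho = 5/12 = 0.4167
L = rho/(1-rho)
= 0.4167/0.5833
= 0.7143

0.7143


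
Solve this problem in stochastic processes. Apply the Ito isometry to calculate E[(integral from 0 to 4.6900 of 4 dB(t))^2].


By Ito isometry: E[(int f dB)^2] = int f^2 dt
= 4^2 * 4.6900
= 16 * 4.6900 = 75.0400

75.0400


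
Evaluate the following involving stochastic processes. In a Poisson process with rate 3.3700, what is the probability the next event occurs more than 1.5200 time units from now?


P(X > t) = exp(-lambda * t)
= exp(-3.3700 * 1.5200)
= exp(-5.1224) = 0.0060

0.0060


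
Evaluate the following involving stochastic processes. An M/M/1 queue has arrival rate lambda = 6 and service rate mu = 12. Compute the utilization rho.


rho = lambda/mu
= 6/12
= 0.5000

0.5000


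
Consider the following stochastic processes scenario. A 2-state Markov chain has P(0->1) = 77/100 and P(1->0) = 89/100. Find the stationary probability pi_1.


Stationary distribution: pi_0 = p10/(p01+p10), pi_1 = p01/(p01+p10)
p01 = 0.7700, p10 = 0.8900
pi_1 = 0.4639

0.4639


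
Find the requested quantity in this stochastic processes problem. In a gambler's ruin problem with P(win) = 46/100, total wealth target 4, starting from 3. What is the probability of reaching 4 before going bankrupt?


Gambler's ruin formula:
r = q/p = 0.5400/0.4600 = 1.1739
P(win) = (1 - r^i)/(1 - r^N)
= (1 - 1.1739^3)/(1 - 1.1739^4)
= 0.6871

0.6871


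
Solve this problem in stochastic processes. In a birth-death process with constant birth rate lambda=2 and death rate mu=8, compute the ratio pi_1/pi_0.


For birth-death process, pi_n/pi_0 = (lambda/mu)^n
= (2/8)^1
= 0.2500

0.2500


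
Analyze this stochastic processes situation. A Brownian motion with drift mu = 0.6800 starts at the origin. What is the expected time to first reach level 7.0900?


Expected first passage time = a/mu
= 7.0900/0.6800
= 10.4265

10.4265


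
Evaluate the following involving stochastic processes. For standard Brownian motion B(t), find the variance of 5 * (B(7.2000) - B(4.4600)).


Var(alpha*(B(t)-B(s))) = alpha^2 * (t-s)
= 5^2 * (7.2000 - 4.4600)
= 25 * 2.7400
= 68.5000

68.5000


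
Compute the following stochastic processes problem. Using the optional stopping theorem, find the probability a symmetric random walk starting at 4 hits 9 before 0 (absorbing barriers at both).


By optional stopping theorem: E(M at tau) = M(0) = 4
P(hit 9)*9 + P(hit 0)*0 = 4
P(hit 9) = (4 - 0)/(9 - 0) = 4/9 = 0.4444

0.4444


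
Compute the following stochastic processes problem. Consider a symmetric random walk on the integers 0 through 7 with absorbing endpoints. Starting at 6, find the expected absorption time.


For symmetric RW on 0,...,N with absorbing barriers, E(i) = i*(N-i)
E(6) = 6 * 1 = 6

6


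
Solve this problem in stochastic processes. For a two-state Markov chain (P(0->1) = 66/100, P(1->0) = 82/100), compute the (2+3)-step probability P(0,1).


P^5 = P^2 * P^3
Computing via matrix multiplication of the transition matrix.
Entry (0,1) of P^5 = 0.4573

0.4573


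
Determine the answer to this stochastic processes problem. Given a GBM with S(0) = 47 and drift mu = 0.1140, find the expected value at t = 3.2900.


E[S(t)] = S(0) * exp(mu * t)
= 47 * exp(0.1140 * 3.2900)
= 47 * 1.4551
= 68.3887

68.3887


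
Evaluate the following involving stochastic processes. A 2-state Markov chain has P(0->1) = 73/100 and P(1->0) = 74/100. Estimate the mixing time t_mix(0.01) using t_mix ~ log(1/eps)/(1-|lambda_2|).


lambda_2 = |1 - p01 - p10| = |1 - 0.7300 - 0.7400| = 0.4700
t_mix ~ log(1/eps)/(1 - |lambda_2|)
= log(100)/(1 - 0.4700) = 4.6052/0.5300
= 8.6890

8.6890


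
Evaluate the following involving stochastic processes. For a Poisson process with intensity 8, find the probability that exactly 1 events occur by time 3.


P(N(t)=k) = (lambda*t)^k * exp(-lambda*t) / k!
lambda*t = 24
= 24^1 * exp(-24) / 1!
= 24 * 3.7751e-11 / 1
= 9.0603e-10

9.0603e-10


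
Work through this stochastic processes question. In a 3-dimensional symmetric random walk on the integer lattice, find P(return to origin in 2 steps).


P(return in 2 steps) = P(reverse first step) = 1/(2d)
= 1/6
= 0.1667

0.1667


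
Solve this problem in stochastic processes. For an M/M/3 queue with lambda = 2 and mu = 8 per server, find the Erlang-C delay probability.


a = lambda/mu = 0.2500
rho = a/c = 0.0833
Erlang-C formula applied:
C(c,a) = 0.0022

0.0022


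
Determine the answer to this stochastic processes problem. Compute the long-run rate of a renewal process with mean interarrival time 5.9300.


Long-run renewal rate = 1/E(X)
= 1/5.9300
= 0.1686

0.1686


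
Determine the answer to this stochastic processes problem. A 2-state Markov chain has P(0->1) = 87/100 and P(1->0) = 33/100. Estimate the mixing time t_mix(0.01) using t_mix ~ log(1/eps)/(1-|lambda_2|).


lambda_2 = |1 - p01 - p10| = |1 - 0.8700 - 0.3300| = 0.2000
t_mix ~ log(1/eps)/(1 - |lambda_2|)
= log(100)/(1 - 0.2000) = 4.6052/0.8000
= 5.7565

5.7565


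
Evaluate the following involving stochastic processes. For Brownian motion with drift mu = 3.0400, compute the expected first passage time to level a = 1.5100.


Expected first passage time = a/mu
= 1.5100/3.0400
= 0.4967

0.4967


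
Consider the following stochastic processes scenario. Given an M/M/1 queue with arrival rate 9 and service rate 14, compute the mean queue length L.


rho = 9/14 = 0.6429
L = rho/(1-rho)
= 0.6429/0.3571
= 1.8000

1.8000


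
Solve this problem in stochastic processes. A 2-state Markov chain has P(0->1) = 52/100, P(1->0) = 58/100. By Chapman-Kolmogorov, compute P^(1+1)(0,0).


P^2 = P^1 * P^1
Computing via matrix multiplication of the transition matrix.
Entry (0,0) of P^2 = 0.5320

0.5320


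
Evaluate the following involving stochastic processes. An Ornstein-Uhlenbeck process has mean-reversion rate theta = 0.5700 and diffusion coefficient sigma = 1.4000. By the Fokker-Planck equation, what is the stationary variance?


Stationary variance = sigma^2 / (2*theta)
= 1.4000^2 / (2*0.5700)
= 1.9600 / 1.1400
= 1.7193

1.7193


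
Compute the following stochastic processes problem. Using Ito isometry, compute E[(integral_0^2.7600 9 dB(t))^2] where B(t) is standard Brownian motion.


By Ito isometry: E[(int f dB)^2] = int f^2 dt
= 9^2 * 2.7600
= 81 * 2.7600 = 223.5600

223.5600


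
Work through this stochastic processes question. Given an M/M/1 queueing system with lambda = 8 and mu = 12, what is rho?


rho = lambda/mu
= 8/12
= 0.6667

0.6667


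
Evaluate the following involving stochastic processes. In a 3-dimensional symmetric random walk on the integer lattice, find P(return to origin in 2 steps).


P(return in 2 steps) = P(reverse first step) = 1/(2d)
= 1/6
= 0.1667

0.1667


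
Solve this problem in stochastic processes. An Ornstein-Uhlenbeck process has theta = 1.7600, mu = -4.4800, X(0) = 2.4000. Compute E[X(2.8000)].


E[X(t)] = mu + (X(0) - mu)*exp(-theta*t)
= -4.4800 + (2.4000 - -4.4800)*exp(-1.7600*2.8000)
= -4.4800 + 6.8800 * 0.0072
= -4.4302

-4.4302


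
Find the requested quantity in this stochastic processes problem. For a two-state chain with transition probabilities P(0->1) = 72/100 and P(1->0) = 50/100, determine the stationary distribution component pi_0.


Stationary distribution: pi_0 = p10/(p01+p10), pi_1 = p01/(p01+p10)
p01 = 0.7200, p10 = 0.5000
pi_0 = 0.4098

0.4098


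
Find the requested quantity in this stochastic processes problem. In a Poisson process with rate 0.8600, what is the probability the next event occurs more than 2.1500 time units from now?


P(X > t) = exp(-lambda * t)
= exp(-0.8600 * 2.1500)
= exp(-1.8490) = 0.1574

0.1574


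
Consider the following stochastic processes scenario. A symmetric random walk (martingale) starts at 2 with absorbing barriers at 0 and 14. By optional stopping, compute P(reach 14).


By optional stopping theorem: E(M at tau) = M(0) = 2
P(hit 14)*14 + P(hit 0)*0 = 2
P(hit 14) = (2 - 0)/(14 - 0) = 1/7 = 0.1429

0.1429


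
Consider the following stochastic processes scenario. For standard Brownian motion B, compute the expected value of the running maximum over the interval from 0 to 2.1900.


E(max B(s)) = sqrt(2t/pi)
= sqrt(2*2.1900/pi)
= sqrt(1.3942)
= 1.1808

1.1808


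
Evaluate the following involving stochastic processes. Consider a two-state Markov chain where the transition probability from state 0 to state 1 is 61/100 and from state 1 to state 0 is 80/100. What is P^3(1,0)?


Computing P^3 by matrix multiplication.
P = [[0.3900, 0.6100], [0.8000, 0.2000]]
After raising P to the power 3:
P^3(1,0) = 0.6065

0.6065


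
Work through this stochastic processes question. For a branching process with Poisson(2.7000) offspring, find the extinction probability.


Since mu = 2.7000 > 1, extinction prob q < 1.
Solve s = exp(mu*(s-1)) iteratively.
q = 0.0844

0.0844


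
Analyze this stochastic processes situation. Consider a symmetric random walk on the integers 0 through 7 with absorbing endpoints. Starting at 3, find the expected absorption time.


For symmetric RW on 0,...,N with absorbing barriers, E(i) = i*(N-i)
E(3) = 3 * 4 = 12

12


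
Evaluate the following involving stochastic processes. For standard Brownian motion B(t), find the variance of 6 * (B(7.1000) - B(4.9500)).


Var(alpha*(B(t)-B(s))) = alpha^2 * (t-s)
= 6^2 * (7.1000 - 4.9500)
= 36 * 2.1500
= 77.4000

77.4000


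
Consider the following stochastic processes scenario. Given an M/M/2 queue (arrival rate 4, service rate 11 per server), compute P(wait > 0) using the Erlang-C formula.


a = lambda/mu = 0.3636
rho = a/c = 0.1818
Erlang-C formula applied:
C(c,a) = 0.0559

0.0559


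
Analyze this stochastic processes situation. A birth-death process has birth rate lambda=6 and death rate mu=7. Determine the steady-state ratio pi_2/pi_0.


For birth-death process, pi_n/pi_0 = (lambda/mu)^n
= (6/7)^2
= 0.7347

0.7347


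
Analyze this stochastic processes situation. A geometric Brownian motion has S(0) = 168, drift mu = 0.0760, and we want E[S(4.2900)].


E[S(t)] = S(0) * exp(mu * t)
= 168 * exp(0.0760 * 4.2900)
= 168 * 1.3855
= 232.7591

232.7591


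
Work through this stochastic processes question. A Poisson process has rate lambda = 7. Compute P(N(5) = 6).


P(N(t)=k) = (lambda*t)^k * exp(-lambda*t) / k!
lambda*t = 35
= 35^6 * exp(-35) / 6!
= 1838265625 * 6.3051e-16 / 720
= 1.6098e-09

1.6098e-09


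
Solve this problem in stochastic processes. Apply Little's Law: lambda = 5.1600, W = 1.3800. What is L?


Little's Law: L = lambda * W
= 5.1600 * 1.3800
= 7.1208

7.1208


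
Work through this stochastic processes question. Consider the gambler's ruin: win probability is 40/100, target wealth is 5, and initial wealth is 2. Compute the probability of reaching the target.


Gambler's ruin formula:
r = q/p = 0.6000/0.4000 = 1.5000
P(win) = (1 - r^i)/(1 - r^N)
= (1 - 1.5000^2)/(1 - 1.5000^5)
= 0.1896

0.1896


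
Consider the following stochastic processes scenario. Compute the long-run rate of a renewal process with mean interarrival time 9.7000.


Long-run renewal rate = 1/E(X)
= 1/9.7000
= 0.1031

0.1031


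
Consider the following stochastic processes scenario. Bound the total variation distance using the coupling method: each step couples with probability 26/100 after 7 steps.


TV distance bound <= (1-delta)^n
= (1 - 0.2600)^7
= 0.7400^7
= 0.1215

0.1215


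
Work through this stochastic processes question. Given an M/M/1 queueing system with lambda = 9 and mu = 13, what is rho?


rho = lambda/mu
= 9/13
= 0.6923

0.6923


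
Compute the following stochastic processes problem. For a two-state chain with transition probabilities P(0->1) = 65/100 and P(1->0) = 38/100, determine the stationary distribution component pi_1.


Stationary distribution: pi_0 = p10/(p01+p10), pi_1 = p01/(p01+p10)
p01 = 0.6500, p10 = 0.3800
pi_1 = 0.6311

0.6311


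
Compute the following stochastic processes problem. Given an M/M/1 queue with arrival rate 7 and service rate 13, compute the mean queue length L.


rho = 7/13 = 0.5385
L = rho/(1-rho)
= 0.5385/0.4615
= 1.1667

1.1667


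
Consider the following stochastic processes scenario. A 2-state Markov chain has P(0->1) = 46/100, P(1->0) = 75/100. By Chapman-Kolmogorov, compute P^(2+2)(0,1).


P^4 = P^2 * P^2
Computing via matrix multiplication of the transition matrix.
Entry (0,1) of P^4 = 0.3794

0.3794


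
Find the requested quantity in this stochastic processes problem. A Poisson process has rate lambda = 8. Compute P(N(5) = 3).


P(N(t)=k) = (lambda*t)^k * exp(-lambda*t) / k!
lambda*t = 40
= 40^3 * exp(-40) / 3!
= 64000 * 4.2484e-18 / 6
= 4.5316e-14

4.5316e-14


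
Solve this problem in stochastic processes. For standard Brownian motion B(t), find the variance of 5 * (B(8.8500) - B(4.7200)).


Var(alpha*(B(t)-B(s))) = alpha^2 * (t-s)
= 5^2 * (8.8500 - 4.7200)
= 25 * 4.1300
= 103.2500

103.2500


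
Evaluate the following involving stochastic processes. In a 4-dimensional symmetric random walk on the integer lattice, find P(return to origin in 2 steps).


P(return in 2 steps) = P(reverse first step) = 1/(2d)
= 1/8
= 0.1250

0.1250


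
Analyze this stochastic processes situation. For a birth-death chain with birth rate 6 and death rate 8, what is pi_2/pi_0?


For birth-death process, pi_n/pi_0 = (lambda/mu)^n
= (6/8)^2
= 0.5625

0.5625


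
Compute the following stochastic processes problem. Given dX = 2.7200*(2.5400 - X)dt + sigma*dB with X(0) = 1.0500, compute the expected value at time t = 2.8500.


E[X(t)] = mu + (X(0) - mu)*exp(-theta*t)
= 2.5400 + (1.0500 - 2.5400)*exp(-2.7200*2.8500)
= 2.5400 + -1.4900 * 4.2988e-04
= 2.5394

2.5394


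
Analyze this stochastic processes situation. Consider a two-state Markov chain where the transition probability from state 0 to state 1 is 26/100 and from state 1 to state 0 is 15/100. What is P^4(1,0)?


Computing P^4 by matrix multiplication.
P = [[0.7400, 0.2600], [0.1500, 0.8500]]
After raising P to the power 4:
P^4(1,0) = 0.3215

0.3215


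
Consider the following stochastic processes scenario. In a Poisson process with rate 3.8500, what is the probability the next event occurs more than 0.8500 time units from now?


P(X > t) = exp(-lambda * t)
= exp(-3.8500 * 0.8500)
= exp(-3.2725) = 0.0379

0.0379


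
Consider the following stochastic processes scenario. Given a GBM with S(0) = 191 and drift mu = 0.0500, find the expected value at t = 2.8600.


E[S(t)] = S(0) * exp(mu * t)
= 191 * exp(0.0500 * 2.8600)
= 191 * 1.1537
= 220.3624

220.3624


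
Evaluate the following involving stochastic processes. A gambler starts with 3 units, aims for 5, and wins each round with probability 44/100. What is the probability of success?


Gambler's ruin formula:
r = q/p = 0.5600/0.4400 = 1.2727
P(win) = (1 - r^i)/(1 - r^N)
= (1 - 1.2727^3)/(1 - 1.2727^5)
= 0.4538

0.4538


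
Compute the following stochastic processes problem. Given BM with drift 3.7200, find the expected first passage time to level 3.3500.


Expected first passage time = a/mu
= 3.3500/3.7200
= 0.9005

0.9005


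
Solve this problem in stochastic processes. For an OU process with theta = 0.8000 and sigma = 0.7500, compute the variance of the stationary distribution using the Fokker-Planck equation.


Stationary variance = sigma^2 / (2*theta)
= 0.7500^2 / (2*0.8000)
= 0.5625 / 1.6000
= 0.3516

0.3516


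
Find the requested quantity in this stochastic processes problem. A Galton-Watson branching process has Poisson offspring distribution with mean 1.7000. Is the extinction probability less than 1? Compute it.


Since mu = 1.7000 > 1, extinction prob q < 1.
Solve s = exp(mu*(s-1)) iteratively.
q = 0.3088

0.3088


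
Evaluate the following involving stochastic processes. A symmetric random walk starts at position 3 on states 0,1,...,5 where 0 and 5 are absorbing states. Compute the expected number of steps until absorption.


For symmetric RW on 0,...,N with absorbing barriers, E(i) = i*(N-i)
E(3) = 3 * 2 = 6

6


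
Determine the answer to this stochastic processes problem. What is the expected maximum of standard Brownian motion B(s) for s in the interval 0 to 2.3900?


E(max B(s)) = sqrt(2t/pi)
= sqrt(2*2.3900/pi)
= sqrt(1.5215)
= 1.2335

1.2335


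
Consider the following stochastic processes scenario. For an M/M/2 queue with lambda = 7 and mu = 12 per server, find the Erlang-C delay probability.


a = lambda/mu = 0.5833
rho = a/c = 0.2917
Erlang-C formula applied:
C(c,a) = 0.1317

0.1317


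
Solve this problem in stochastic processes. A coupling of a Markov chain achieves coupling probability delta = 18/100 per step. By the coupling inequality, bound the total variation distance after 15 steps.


TV distance bound <= (1-delta)^n
= (1 - 0.1800)^15
= 0.8200^15
= 0.0510

0.0510


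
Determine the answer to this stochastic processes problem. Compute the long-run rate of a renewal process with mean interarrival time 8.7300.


Long-run renewal rate = 1/E(X)
= 1/8.7300
= 0.1145

0.1145


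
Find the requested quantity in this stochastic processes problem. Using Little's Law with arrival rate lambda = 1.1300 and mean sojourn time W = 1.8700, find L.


Little's Law: L = lambda * W
= 1.1300 * 1.8700
= 2.1131

2.1131


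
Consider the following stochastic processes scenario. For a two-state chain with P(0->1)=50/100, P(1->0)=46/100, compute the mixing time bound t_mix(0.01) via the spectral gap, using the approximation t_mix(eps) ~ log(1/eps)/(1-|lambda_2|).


lambda_2 = |1 - p01 - p10| = |1 - 0.5000 - 0.4600| = 0.0400
t_mix ~ log(1/eps)/(1 - |lambda_2|)
= log(100)/(1 - 0.0400) = 4.6052/0.9600
= 4.7971

4.7971


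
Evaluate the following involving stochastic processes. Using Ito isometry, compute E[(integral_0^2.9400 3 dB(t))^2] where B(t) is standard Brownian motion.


By Ito isometry: E[(int f dB)^2] = int f^2 dt
= 3^2 * 2.9400
= 9 * 2.9400 = 26.4600

26.4600


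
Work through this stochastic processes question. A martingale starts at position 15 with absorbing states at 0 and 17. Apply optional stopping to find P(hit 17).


By optional stopping theorem: E(M at tau) = M(0) = 15
P(hit 17)*17 + P(hit 0)*0 = 15
P(hit 17) = (15 - 0)/(17 - 0) = 15/17 = 0.8824

0.8824


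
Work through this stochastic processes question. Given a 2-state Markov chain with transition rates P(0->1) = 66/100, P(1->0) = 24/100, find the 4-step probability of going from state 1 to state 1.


Computing P^4 by matrix multiplication.
P = [[0.3400, 0.6600], [0.2400, 0.7600]]
After raising P to the power 4:
P^4(1,1) = 0.7334

0.7334


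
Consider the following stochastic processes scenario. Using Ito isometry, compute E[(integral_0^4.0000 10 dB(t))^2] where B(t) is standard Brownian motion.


By Ito isometry: E[(int f dB)^2] = int f^2 dt
= 10^2 * 4.0000
= 100 * 4.0000 = 400.0000

400.0000


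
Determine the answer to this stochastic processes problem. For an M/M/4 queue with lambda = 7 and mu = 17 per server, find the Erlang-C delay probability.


a = lambda/mu = 0.4118
rho = a/c = 0.1029
Erlang-C formula applied:
C(c,a) = 8.8456e-04

8.8456e-04


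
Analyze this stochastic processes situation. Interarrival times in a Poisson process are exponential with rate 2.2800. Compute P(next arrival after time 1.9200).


P(X > t) = exp(-lambda * t)
= exp(-2.2800 * 1.9200)
= exp(-4.3776) = 0.0126

0.0126


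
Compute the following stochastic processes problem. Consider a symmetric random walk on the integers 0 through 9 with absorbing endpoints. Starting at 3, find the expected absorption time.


For symmetric RW on 0,...,N with absorbing barriers, E(i) = i*(N-i)
E(3) = 3 * 6 = 18

18


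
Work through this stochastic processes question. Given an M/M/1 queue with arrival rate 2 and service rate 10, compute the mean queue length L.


rho = 2/10 = 0.2000
L = rho/(1-rho)
= 0.2000/0.8000
= 0.2500

0.2500


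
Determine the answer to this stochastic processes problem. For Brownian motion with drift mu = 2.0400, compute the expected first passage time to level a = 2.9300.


Expected first passage time = a/mu
= 2.9300/2.0400
= 1.4363

1.4363


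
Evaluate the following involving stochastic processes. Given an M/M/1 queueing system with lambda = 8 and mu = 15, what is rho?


rho = lambda/mu
= 8/15
= 0.5333

0.5333


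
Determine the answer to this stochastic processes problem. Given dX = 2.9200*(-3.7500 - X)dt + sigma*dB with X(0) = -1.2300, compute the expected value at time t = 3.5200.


E[X(t)] = mu + (X(0) - mu)*exp(-theta*t)
= -3.7500 + (-1.2300 - -3.7500)*exp(-2.9200*3.5200)
= -3.7500 + 2.5200 * 3.4367e-05
= -3.7499

-3.7499


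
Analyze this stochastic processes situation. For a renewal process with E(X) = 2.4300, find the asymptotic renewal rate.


Long-run renewal rate = 1/E(X)
= 1/2.4300
= 0.4115

0.4115


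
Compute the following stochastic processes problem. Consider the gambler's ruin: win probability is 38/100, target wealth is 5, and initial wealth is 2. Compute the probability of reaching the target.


Gambler's ruin formula:
r = q/p = 0.6200/0.3800 = 1.6316
P(win) = (1 - r^i)/(1 - r^N)
= (1 - 1.6316^2)/(1 - 1.6316^5)
= 0.1574

0.1574


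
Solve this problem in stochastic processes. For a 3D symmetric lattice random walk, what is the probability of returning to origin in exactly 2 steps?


P(return in 2 steps) = P(reverse first step) = 1/(2d)
= 1/6
= 0.1667

0.1667


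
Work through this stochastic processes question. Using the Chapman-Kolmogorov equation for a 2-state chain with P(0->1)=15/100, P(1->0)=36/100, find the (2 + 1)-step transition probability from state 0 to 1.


P^3 = P^2 * P^1
Computing via matrix multiplication of the transition matrix.
Entry (0,1) of P^3 = 0.2595

0.2595


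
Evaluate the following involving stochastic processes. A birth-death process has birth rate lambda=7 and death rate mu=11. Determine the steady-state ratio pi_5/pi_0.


For birth-death process, pi_n/pi_0 = (lambda/mu)^n
= (7/11)^5
= 0.1044

0.1044


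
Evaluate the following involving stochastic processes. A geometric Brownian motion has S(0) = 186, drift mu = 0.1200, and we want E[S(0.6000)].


E[S(t)] = S(0) * exp(mu * t)
= 186 * exp(0.1200 * 0.6000)
= 186 * 1.0747
= 199.8859

199.8859
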